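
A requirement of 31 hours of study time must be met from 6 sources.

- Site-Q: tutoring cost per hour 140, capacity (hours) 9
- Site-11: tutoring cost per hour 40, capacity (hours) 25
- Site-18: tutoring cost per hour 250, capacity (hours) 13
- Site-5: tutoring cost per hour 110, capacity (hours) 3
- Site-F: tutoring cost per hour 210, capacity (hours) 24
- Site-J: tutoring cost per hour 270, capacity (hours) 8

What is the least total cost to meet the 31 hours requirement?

1750

Fill from the cheapest source first.
Site-11 (40): use full 25 ; 6 hours to go.
Take 3 from Site-5 at 110 ; need 3 more.
Take 3 from Site-Q at 140 to finish.
Site-F, Site-18, Site-J: unused.
Cost = 25×40 + 3×110 + 3×140 = 1750.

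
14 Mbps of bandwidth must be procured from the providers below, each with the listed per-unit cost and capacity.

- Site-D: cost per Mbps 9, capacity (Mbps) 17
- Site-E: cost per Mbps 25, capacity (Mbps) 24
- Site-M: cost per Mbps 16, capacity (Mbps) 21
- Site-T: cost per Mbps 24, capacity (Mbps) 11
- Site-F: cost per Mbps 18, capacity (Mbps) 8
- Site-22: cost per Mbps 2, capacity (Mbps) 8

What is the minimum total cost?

Cheapest first:
Site-22 at 2: take all 8 Mbps → 6 still needed.
Site-D (9): take the remaining 6 → done.
Site-M, Site-F, Site-T, Site-E: unused.
Cost = 8×2 + 6×9 = 70.

70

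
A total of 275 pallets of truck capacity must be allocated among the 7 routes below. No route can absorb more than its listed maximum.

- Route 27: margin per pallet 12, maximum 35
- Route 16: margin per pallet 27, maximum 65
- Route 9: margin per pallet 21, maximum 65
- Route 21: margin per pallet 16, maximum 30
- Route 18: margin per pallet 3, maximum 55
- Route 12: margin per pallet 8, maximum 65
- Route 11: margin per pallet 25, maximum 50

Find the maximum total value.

5510

Order the routes by margin per pallet: Route 16 27 > Route 11 25 > Route 9 21 > Route 21 16 > Route 27 12 > Route 12 8 > Route 18 3.
Route 16: +65 to 65 (cap) → 210 left.
Route 11: +50 to 50 (cap) → 160 left.
Route 9: +65 to 65 (cap) → 95 left.
Route 21: +30 to 30 (cap) → 65 left.
Route 27: +35 to 35 (cap) → 30 left.
Route 12: +30 (room for 65) → 30. Pool exhausted.
Total = 12×35 + 27×65 + 21×65 + 16×30 + 8×30 + 25×50 = 5510.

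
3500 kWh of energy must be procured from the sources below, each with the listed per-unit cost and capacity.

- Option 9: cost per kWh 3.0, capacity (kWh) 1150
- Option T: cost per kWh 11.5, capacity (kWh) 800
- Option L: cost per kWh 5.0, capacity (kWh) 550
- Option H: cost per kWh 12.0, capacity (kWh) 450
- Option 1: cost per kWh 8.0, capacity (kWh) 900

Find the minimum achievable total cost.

23800

Fill from the cheapest source first.
Option 9 at 3.0: take all 1150 kWh → 2350 still needed.
Take 550 from Option L at 5.0 → need 1800 more.
Option 1 (8.0): use full 900 → 900 kWh to go.
Option T (11.5): use full 800 → 100 kWh to go.
Option H (12.0): take the remaining 100 → done.
Cost = 1150×3.0 + 550×5.0 + 900×8.0 + 800×11.5 + 100×12.0 = 23800.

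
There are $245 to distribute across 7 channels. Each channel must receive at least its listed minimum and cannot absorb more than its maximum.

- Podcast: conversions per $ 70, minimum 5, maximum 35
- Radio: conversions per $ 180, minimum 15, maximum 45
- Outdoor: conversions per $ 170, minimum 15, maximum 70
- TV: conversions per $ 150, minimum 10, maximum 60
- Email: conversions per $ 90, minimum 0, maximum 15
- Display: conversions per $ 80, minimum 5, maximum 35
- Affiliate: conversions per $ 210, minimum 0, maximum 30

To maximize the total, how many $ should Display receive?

20

Meeting every minimum uses 5+15+15+10+0+5+0 = 50 $, leaving 195.
Rank by conversions per $: Affiliate 210 > Radio 180 > Outdoor 170 > TV 150 > Email 90 > Display 80 > Podcast 70.
Affiliate takes 30 more to reach its cap of 30 — 165 left.
Give Radio 30 more to hit its cap of 45 — 135 left.
Give Outdoor 55 more to hit its cap of 70 — 80 left.
Give TV 50 more to hit its cap of 60 — 30 left.
Give Email 15 more to hit its cap of 15 — 15 left.
Display: +15 (room for 30) → 20. Pool exhausted.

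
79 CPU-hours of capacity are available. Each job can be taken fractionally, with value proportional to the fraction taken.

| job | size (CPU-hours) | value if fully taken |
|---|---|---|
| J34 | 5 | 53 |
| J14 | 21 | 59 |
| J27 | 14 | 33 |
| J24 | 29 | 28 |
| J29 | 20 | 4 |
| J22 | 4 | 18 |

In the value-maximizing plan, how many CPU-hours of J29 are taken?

Best value per unit of size first: J34 53/5≈10.6, J22 18/4≈4.5, J14 59/21≈2.81, J27 33/14≈2.36, J24 28/29≈0.966, J29 4/20≈0.2.
Take all of J34 (5 CPU-hours, value 53) — 74 CPU-hours left.
All 4 CPU-hours of J22 fit (value 18) — 70 remain.
Take all of J14 (21 CPU-hours, value 59) — 49 CPU-hours left.
Take all of J27 (14 CPU-hours, value 33) — 35 CPU-hours left.
All 29 CPU-hours of J24 fit (value 28) — 6 remain.
Only 6 CPU-hours remain; take 6/20 of J29 for value 4×6/20 = 1.2.

6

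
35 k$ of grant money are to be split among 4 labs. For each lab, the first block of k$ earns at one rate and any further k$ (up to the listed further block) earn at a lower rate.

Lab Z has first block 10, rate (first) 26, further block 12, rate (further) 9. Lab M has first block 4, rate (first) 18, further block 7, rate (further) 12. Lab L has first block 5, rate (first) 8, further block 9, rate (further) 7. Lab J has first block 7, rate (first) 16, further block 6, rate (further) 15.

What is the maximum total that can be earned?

627

Order all 8 blocks by rate: Lab Z/first 26 > Lab M/first 18 > Lab J/first 16 > Lab J/second 15 > Lab M/second 12 > Lab Z/second 9 > Lab L/first 8 > Lab L/second 7.
Fill Lab Z first block (10 at 26) ; 25 left.
Lab M first at 18: fill all 4 ; 21 left.
Fill Lab J first block (7 at 16) ; 14 left.
Fill Lab J second block (6 at 15) ; 8 left.
Lab M/second (12): +7 ; 1 left.
Lab Z second at 9: only 1 left, fill 1.
Total = 26×10 + 18×4 + 16×7 + 15×6 + 12×7 + 9×1 = 627.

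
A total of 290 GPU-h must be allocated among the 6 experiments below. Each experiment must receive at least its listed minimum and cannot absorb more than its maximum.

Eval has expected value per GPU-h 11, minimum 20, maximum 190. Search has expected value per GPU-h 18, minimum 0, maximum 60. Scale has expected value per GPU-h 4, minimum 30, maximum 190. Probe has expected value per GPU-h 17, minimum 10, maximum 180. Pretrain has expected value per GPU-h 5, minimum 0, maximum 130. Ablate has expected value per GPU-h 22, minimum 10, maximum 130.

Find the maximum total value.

5130

Meeting every minimum uses 20+0+30+10+0+10 = 70 GPU-h, leaving 220.
Order the experiments by expected value per GPU-h: Ablate 22 > Search 18 > Probe 17 > Eval 11 > Pretrain 5 > Scale 4.
Ablate takes 120 more to reach its cap of 130 ; 100 left.
Search: +60 to 60 (cap) ; 40 left.
Probe has room for 170 more but only 40 remain, so it gets 50.
Total = 11×20 + 18×60 + 4×30 + 17×50 + 22×130 = 5130.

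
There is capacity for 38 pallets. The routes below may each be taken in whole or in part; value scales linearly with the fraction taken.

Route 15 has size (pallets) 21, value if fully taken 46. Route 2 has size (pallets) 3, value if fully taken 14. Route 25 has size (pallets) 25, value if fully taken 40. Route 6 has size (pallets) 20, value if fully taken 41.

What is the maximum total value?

Sort by value density: Route 2 14/3≈4.67, Route 15 46/21≈2.19, Route 6 41/20≈2.05, Route 25 40/25≈1.6.
Take all of Route 2 (3 pallets, value 14) → 35 pallets left.
All 21 pallets of Route 15 fit (value 46) → 14 remain.
Fill the last 14 pallets with part of Route 6: 14/20 of it earns 28.7.
Total value = 88.7.

88.7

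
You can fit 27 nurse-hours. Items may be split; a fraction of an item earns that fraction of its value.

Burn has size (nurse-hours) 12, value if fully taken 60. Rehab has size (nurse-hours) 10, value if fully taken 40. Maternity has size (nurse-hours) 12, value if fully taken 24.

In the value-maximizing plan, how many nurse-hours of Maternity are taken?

Sort by value density: Burn 60/12≈5, Rehab 40/10≈4, Maternity 24/12≈2.
Take all of Burn (12 nurse-hours, value 60) → 15 nurse-hours left.
All 10 nurse-hours of Rehab fit (value 40) → 5 remain.
Fill the last 5 nurse-hours with part of Maternity: 5/12 of it earns 10.

5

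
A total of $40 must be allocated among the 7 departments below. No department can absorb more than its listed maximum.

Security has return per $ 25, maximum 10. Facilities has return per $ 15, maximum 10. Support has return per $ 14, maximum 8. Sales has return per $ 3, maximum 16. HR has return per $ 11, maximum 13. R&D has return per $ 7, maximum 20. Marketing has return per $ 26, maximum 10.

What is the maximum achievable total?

Highest return per $ first: Marketing 26 > Security 25 > Facilities 15 > Support 14 > HR 11 > R&D 7 > Sales 3.
Marketing: +10 to 10 (cap) ; 30 left.
Security: +10 to 10 (cap) ; 20 left.
Facilities takes 10 to reach its cap of 10 ; 10 left.
Support: +8 to 8 (cap) ; 2 left.
HR: +2 (room for 13) → 2. Pool exhausted.
Total = 25×10 + 15×10 + 14×8 + 11×2 + 26×10 = 794.

794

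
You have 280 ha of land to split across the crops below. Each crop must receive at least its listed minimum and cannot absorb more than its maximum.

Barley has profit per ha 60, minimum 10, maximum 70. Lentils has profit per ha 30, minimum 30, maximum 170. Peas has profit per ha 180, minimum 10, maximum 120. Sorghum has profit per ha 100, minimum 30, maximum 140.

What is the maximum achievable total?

35100

Meeting every minimum uses 10+30+10+30 = 80 ha, leaving 200.
Highest profit per ha first: Peas 180 > Sorghum 100 > Barley 60 > Lentils 30.
Give Peas 110 more to hit its cap of 120 — 90 left.
Sorghum: +90 (room for 110) → 120. Pool exhausted.
Total = 60×10 + 30×30 + 180×120 + 100×120 = 35100.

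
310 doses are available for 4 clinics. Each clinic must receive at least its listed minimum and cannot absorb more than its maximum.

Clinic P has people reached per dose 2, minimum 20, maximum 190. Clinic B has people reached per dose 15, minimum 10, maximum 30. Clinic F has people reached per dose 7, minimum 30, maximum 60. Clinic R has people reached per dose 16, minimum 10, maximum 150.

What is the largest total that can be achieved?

Meeting every minimum uses 20+10+30+10 = 70 doses, leaving 240.
Rank by people reached per dose: Clinic R 16 > Clinic B 15 > Clinic F 7 > Clinic P 2.
Clinic R: +140 to 150 (cap) ; 100 left.
Give Clinic B 20 more to hit its cap of 30 ; 80 left.
Clinic F: +30 to 60 (cap) ; 50 left.
Only 50 left; Clinic P takes them to reach 70.
Total = 2×70 + 15×30 + 7×60 + 16×150 = 3410.

3410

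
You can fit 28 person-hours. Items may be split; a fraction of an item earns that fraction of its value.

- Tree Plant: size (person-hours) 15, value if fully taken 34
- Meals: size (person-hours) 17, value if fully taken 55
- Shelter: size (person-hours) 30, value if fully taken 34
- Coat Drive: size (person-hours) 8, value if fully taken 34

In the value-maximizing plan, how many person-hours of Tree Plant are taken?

Rank by value-to-size ratio: Coat Drive 34/8≈4.25, Meals 55/17≈3.24, Tree Plant 34/15≈2.27, Shelter 34/30≈1.13.
Coat Drive: take in full, 8 person-hours for value 34 — 20 left.
Take all of Meals (17 person-hours, value 55) — 3 person-hours left.
Fill the last 3 person-hours with part of Tree Plant: 3/15 of it earns 6.8.

3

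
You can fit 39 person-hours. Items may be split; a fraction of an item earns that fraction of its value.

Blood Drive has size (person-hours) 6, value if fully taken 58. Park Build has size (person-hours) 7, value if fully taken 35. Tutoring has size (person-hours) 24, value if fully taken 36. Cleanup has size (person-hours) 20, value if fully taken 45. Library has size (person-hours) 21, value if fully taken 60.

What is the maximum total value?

Best value per unit of size first: Blood Drive 58/6≈9.67, Park Build 35/7≈5, Library 60/21≈2.86, Cleanup 45/20≈2.25, Tutoring 36/24≈1.5.
All 6 person-hours of Blood Drive fit (value 58) — 33 remain.
Park Build: take in full, 7 person-hours for value 35 — 26 left.
Take all of Library (21 person-hours, value 60) — 5 person-hours left.
5 person-hours left: a 5/20 share of Cleanup gives 45×5/20 = 11.25.
Total value = 164.25.

164.25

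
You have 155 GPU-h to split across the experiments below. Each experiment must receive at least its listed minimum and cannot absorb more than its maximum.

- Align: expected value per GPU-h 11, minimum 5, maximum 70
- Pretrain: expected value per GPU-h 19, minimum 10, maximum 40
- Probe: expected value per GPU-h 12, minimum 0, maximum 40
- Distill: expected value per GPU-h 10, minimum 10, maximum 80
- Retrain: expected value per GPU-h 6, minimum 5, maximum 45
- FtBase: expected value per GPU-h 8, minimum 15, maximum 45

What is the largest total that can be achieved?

Meeting every minimum uses 5+10+0+10+5+15 = 45 GPU-h, leaving 110.
Rank by expected value per GPU-h: Pretrain 19 > Probe 12 > Align 11 > Distill 10 > FtBase 8 > Retrain 6.
Pretrain: +30 to 40 (cap) — 80 left.
Probe: +40 to 40 (cap) — 40 left.
Only 40 left; Align takes them to reach 45.
Total = 11×45 + 19×40 + 12×40 + 10×10 + 6×5 + 8×15 = 1985.

1985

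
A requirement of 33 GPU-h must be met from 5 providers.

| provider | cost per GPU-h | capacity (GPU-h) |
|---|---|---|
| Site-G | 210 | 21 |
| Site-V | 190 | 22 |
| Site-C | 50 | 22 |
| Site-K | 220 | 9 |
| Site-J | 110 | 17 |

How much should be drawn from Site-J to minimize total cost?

11

Fill from the cheapest provider first.
Site-C at 50: take all 22 GPU-h ; 11 still needed.
Site-J (110): take the remaining 11 ; done.
Site-V, Site-G, Site-K: unused.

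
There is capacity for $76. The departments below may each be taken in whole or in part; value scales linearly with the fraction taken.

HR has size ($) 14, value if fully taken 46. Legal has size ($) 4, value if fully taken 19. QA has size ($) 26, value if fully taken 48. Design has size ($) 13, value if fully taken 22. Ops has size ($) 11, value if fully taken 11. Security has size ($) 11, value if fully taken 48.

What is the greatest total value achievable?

191

Rank by value-to-size ratio: Legal 19/4≈4.75, Security 48/11≈4.36, HR 46/14≈3.29, QA 48/26≈1.85, Design 22/13≈1.69, Ops 11/11≈1.
Take all of Legal (4 $, value 19) — 72 $ left.
Security: take in full, 11 $ for value 48 — 61 left.
Take all of HR (14 $, value 46) — 47 $ left.
Take all of QA (26 $, value 48) — 21 $ left.
Take all of Design (13 $, value 22) — 8 $ left.
8 $ left: a 8/11 share of Ops gives 11×8/11 = 8.
Total value = 191.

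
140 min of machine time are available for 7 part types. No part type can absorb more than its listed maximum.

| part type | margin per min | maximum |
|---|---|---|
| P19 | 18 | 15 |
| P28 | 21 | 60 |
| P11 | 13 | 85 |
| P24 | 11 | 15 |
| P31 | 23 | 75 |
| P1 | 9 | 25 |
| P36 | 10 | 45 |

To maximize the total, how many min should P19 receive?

Highest margin per min first: P31 23 > P28 21 > P19 18 > P11 13 > P24 11 > P36 10 > P1 9.
P31 takes 75 to reach its cap of 75 — 65 left.
Give P28 60 to hit its cap of 60 — 5 left.
P19 has room for 15 but only 5 remain, so it gets 5.

5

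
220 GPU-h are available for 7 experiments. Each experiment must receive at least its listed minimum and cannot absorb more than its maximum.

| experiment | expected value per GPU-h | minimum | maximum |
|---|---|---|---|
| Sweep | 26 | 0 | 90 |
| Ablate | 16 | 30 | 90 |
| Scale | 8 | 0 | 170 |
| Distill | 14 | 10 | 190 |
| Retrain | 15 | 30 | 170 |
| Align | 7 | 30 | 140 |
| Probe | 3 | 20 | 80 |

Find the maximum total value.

Meeting every minimum uses 0+30+0+10+30+30+20 = 120 GPU-h, leaving 100.
Rank by expected value per GPU-h: Sweep 26 > Ablate 16 > Retrain 15 > Distill 14 > Scale 8 > Align 7 > Probe 3.
Sweep: +90 to 90 (cap) — 10 left.
Ablate has room for 60 more but only 10 remain, so it gets 40.
Total = 26×90 + 16×40 + 14×10 + 15×30 + 7×30 + 3×20 = 3840.

3840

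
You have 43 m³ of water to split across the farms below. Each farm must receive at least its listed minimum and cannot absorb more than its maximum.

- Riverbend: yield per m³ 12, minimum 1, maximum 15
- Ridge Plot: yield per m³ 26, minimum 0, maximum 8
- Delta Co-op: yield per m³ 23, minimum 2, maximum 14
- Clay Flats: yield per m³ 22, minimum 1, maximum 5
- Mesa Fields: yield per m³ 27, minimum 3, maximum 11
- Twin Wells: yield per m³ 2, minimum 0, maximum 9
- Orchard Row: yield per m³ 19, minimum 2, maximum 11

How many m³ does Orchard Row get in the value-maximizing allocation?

Meeting every minimum uses 1+0+2+1+3+0+2 = 9 m³, leaving 34.
Order the farms by yield per m³: Mesa Fields 27 > Ridge Plot 26 > Delta Co-op 23 > Clay Flats 22 > Orchard Row 19 > Riverbend 12 > Twin Wells 2.
Mesa Fields takes 8 more to reach its cap of 11 ; 26 left.
Give Ridge Plot 8 more to hit its cap of 8 ; 18 left.
Delta Co-op: +12 to 14 (cap) ; 6 left.
Clay Flats: +4 to 5 (cap) ; 2 left.
Orchard Row: +2 (room for 9) → 4. Pool exhausted.

4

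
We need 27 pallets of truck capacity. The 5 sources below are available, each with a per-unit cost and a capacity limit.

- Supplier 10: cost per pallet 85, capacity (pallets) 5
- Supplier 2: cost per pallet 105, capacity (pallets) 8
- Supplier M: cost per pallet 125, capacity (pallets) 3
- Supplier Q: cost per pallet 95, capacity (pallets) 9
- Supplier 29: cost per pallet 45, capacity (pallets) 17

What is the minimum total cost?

1665

Fill from the cheapest source first.
Supplier 29 (45): use full 17 ; 10 pallets to go.
Supplier 10 at 85: take all 5 pallets ; 5 still needed.
Take 5 from Supplier Q at 95 to finish.
Supplier 2, Supplier M: unused.
Cost = 17×45 + 5×85 + 5×95 = 1665.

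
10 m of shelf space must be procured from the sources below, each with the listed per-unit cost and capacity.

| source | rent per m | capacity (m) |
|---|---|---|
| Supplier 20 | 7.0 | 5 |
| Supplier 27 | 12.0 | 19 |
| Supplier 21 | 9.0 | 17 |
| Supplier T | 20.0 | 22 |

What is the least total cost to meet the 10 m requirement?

80

Use sources in increasing cost order.
Supplier 20 (7.0): use full 5 ; 5 m to go.
Take 5 from Supplier 21 at 9.0 to finish.
Supplier 27, Supplier T: unused.
Cost = 5×7.0 + 5×9.0 = 80.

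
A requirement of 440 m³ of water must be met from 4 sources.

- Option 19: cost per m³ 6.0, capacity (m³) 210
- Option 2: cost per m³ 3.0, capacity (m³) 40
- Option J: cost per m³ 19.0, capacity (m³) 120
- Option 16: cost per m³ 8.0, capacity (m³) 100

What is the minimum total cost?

Fill from the cheapest source first.
Take 40 from Option 2 at 3.0 ; need 400 more.
Option 19 at 6.0: take all 210 m³ ; 190 still needed.
Take 100 from Option 16 at 8.0 ; need 90 more.
Option J (19.0): take the remaining 90 ; done.
Cost = 40×3.0 + 210×6.0 + 100×8.0 + 90×19.0 = 3890.

3890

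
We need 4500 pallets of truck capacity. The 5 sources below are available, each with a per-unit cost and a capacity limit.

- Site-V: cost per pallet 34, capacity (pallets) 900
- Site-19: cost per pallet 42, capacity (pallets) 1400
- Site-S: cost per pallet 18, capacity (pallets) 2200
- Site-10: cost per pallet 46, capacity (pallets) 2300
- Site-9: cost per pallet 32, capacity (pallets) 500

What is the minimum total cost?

124000

Fill from the cheapest source first.
Site-S at 18: take all 2200 pallets → 2300 still needed.
Take 500 from Site-9 at 32 → need 1800 more.
Take 900 from Site-V at 34 → need 900 more.
Site-19 at 42: take 900 of its 1400 → requirement met.
Site-10: unused.
Cost = 2200×18 + 500×32 + 900×34 + 900×42 = 124000.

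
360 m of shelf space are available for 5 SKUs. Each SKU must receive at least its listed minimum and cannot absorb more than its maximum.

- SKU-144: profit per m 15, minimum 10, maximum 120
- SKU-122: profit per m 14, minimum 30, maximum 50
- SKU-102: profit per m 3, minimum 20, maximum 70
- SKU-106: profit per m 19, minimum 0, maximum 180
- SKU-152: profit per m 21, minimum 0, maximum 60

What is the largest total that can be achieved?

Meeting every minimum uses 10+30+20+0+0 = 60 m, leaving 300.
Highest profit per m first: SKU-152 21 > SKU-106 19 > SKU-144 15 > SKU-122 14 > SKU-102 3.
SKU-152 takes 60 more to reach its cap of 60 → 240 left.
Give SKU-106 180 more to hit its cap of 180 → 60 left.
SKU-144: +60 (room for 110) → 70. Pool exhausted.
Total = 15×70 + 14×30 + 3×20 + 19×180 + 21×60 = 6210.

6210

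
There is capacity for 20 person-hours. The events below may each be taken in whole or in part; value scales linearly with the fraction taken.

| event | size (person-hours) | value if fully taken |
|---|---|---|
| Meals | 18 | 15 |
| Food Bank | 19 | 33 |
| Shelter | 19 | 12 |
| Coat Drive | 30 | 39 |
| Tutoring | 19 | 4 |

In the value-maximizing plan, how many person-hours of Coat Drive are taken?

1

Best value per unit of size first: Food Bank 33/19≈1.74, Coat Drive 39/30≈1.3, Meals 15/18≈0.833, Shelter 12/19≈0.632, Tutoring 4/19≈0.211.
Take all of Food Bank (19 person-hours, value 33) → 1 person-hours left.
1 person-hours left: a 1/30 share of Coat Drive gives 39×1/30 = 1.3.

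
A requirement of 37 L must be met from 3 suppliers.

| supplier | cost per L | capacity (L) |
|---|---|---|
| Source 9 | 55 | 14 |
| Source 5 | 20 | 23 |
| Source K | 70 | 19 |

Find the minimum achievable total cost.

Fill from the cheapest supplier first.
Source 5 (20): use full 23 → 14 L to go.
Source 9 at 55: take all 14 L → 0 still needed.
Source K: unused.
Cost = 23×20 + 14×55 = 1230.

1230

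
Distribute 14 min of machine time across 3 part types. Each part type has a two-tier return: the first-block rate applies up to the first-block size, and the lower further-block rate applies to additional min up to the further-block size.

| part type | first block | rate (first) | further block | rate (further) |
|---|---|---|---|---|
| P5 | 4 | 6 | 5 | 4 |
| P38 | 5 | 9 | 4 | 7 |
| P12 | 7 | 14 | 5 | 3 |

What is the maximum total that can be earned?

Order all 6 blocks by rate: P12/tier1 14 > P38/tier1 9 > P38/tier2 7 > P5/tier1 6 > P5/tier2 4 > P12/tier2 3.
P12 tier1 at 14: fill all 7 ; 7 left.
Fill P38 tier1 block (5 at 9) ; 2 left.
P38/tier2: +2 of 4 at 7; pool empty.
Total = 14×7 + 9×5 + 7×2 = 157.

157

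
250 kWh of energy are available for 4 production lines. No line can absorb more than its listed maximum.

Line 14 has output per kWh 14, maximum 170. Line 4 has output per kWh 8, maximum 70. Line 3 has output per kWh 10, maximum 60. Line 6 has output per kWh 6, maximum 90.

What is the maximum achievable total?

3140

Rank by output per kWh: Line 14 14 > Line 3 10 > Line 4 8 > Line 6 6.
Line 14: +170 to 170 (cap) ; 80 left.
Line 3 takes 60 to reach its cap of 60 ; 20 left.
Line 4: +20 (room for 70) → 20. Pool exhausted.
Total = 14×170 + 8×20 + 10×60 = 3140.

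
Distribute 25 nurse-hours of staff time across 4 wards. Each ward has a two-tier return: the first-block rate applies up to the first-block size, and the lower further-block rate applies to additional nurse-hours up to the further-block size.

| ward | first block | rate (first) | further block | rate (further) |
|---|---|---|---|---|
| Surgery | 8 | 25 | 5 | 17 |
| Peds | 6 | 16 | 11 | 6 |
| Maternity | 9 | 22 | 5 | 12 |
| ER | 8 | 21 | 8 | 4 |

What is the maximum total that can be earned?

566

Rank every tier by rate: Surgery/first 25 > Maternity/first 22 > ER/first 21 > Surgery/second 17 > Peds/first 16 > Maternity/second 12 > Peds/second 6 > ER/second 4.
Surgery/first (25): +8 ; 17 left.
Maternity/first (22): +9 ; 8 left.
Fill ER first block (8 at 21) ; 0 left.
Total = 25×8 + 22×9 + 21×8 = 566.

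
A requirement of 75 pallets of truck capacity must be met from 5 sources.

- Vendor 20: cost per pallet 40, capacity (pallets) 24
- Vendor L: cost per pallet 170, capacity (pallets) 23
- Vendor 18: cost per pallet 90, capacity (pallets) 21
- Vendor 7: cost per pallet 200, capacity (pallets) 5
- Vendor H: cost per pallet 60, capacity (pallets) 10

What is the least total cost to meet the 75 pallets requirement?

Cheapest first:
Vendor 20 at 40: take all 24 pallets — 51 still needed.
Vendor H at 60: take all 10 pallets — 41 still needed.
Vendor 18 at 90: take all 21 pallets — 20 still needed.
Take 20 from Vendor L at 170 to finish.
Vendor 7: unused.
Cost = 24×40 + 10×60 + 21×90 + 20×170 = 6850.

6850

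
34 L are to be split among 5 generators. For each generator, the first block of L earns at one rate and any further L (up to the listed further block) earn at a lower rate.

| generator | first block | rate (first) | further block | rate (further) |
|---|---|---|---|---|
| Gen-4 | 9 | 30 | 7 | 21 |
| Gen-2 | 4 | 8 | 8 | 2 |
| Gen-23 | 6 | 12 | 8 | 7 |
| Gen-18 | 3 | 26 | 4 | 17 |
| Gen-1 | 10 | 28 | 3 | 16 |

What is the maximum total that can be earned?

Order all 10 blocks by rate: Gen-4/tier1 30 > Gen-1/tier1 28 > Gen-18/tier1 26 > Gen-4/tier2 21 > Gen-18/tier2 17 > Gen-1/tier2 16 > Gen-23/tier1 12 > Gen-2/tier1 8 > Gen-23/tier2 7 > Gen-2/tier2 2.
Gen-4 tier1 at 30: fill all 9 ; 25 left.
Gen-1 tier1 at 28: fill all 10 ; 15 left.
Fill Gen-18 tier1 block (3 at 26) ; 12 left.
Fill Gen-4 tier2 block (7 at 21) ; 5 left.
Gen-18/tier2 (17): +4 ; 1 left.
Gen-1/tier2: +1 of 3 at 16; pool empty.
Total = 30×9 + 28×10 + 26×3 + 21×7 + 17×4 + 16×1 = 859.

859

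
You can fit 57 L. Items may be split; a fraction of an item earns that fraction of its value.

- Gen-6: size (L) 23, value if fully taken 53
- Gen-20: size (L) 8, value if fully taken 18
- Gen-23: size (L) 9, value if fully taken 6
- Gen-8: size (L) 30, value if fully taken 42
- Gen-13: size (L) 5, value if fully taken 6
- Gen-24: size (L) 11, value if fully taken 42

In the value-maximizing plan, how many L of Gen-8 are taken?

Rank by value-to-size ratio: Gen-24 42/11≈3.82, Gen-6 53/23≈2.3, Gen-20 18/8≈2.25, Gen-8 42/30≈1.4, Gen-13 6/5≈1.2, Gen-23 6/9≈0.667.
All 11 L of Gen-24 fit (value 42) ; 46 remain.
Gen-6: take in full, 23 L for value 53 ; 23 left.
All 8 L of Gen-20 fit (value 18) ; 15 remain.
Only 15 L remain; take 15/30 of Gen-8 for value 42×15/30 = 21.

15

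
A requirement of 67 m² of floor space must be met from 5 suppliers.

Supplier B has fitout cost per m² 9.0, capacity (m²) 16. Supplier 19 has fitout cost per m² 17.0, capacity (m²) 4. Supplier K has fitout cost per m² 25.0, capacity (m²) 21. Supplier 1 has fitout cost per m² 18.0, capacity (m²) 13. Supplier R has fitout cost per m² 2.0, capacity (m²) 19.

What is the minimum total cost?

Use suppliers in increasing cost order.
Take 19 from Supplier R at 2.0 ; need 48 more.
Supplier B (9.0): use full 16 ; 32 m² to go.
Take 4 from Supplier 19 at 17.0 ; need 28 more.
Supplier 1 (18.0): use full 13 ; 15 m² to go.
Supplier K (25.0): take the remaining 15 ; done.
Cost = 19×2.0 + 16×9.0 + 4×17.0 + 13×18.0 + 15×25.0 = 859.

859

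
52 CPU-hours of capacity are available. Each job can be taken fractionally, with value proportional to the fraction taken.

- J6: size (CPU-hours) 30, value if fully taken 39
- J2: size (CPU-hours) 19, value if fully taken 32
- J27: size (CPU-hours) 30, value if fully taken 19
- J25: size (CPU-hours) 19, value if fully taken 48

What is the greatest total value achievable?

Rank by value-to-size ratio: J25 48/19≈2.53, J2 32/19≈1.68, J6 39/30≈1.3, J27 19/30≈0.633.
J25: take in full, 19 CPU-hours for value 48 → 33 left.
J2: take in full, 19 CPU-hours for value 32 → 14 left.
Only 14 CPU-hours remain; take 14/30 of J6 for value 39×14/30 = 18.2.
Total value = 98.2.

98.2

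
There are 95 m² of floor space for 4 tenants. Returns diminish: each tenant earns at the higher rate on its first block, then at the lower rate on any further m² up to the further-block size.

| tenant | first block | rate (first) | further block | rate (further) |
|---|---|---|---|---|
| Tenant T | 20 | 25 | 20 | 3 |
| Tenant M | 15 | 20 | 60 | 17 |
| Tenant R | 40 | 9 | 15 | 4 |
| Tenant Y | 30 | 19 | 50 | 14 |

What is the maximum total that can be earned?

1880

Order all 8 blocks by rate: Tenant T/first 25 > Tenant M/first 20 > Tenant Y/first 19 > Tenant M/second 17 > Tenant Y/second 14 > Tenant R/first 9 > Tenant R/second 4 > Tenant T/second 3.
Tenant T first at 25: fill all 20 — 75 left.
Tenant M/first (20): +15 — 60 left.
Tenant Y first at 19: fill all 30 — 30 left.
Tenant M second at 17: only 30 left, fill 30.
Total = 25×20 + 20×15 + 19×30 + 17×30 = 1880.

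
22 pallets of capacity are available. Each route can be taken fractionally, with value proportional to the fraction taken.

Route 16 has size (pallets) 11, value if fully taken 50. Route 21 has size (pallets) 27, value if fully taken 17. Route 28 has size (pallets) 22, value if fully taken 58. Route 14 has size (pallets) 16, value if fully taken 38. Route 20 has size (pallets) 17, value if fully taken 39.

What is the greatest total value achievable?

79

Rank by value-to-size ratio: Route 16 50/11≈4.55, Route 28 58/22≈2.64, Route 14 38/16≈2.38, Route 20 39/17≈2.29, Route 21 17/27≈0.63.
Route 16: take in full, 11 pallets for value 50 — 11 left.
11 pallets left: a 11/22 share of Route 28 gives 58×11/22 = 29.
Total value = 79.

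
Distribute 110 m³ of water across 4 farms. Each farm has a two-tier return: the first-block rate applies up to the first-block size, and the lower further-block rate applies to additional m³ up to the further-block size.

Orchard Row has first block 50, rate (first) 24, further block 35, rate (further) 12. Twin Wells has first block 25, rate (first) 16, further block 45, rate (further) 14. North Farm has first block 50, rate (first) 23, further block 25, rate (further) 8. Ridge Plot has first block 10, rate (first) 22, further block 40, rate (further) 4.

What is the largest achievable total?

2570

Treat each block as its own option and order by rate: Orchard Row/T1 24 > North Farm/T1 23 > Ridge Plot/T1 22 > Twin Wells/T1 16 > Twin Wells/T2 14 > Orchard Row/T2 12 > North Farm/T2 8 > Ridge Plot/T2 4.
Fill Orchard Row T1 block (50 at 24) ; 60 left.
North Farm/T1 (23): +50 ; 10 left.
Ridge Plot/T1 (22): +10 ; 0 left.
Total = 24×50 + 23×50 + 22×10 = 2570.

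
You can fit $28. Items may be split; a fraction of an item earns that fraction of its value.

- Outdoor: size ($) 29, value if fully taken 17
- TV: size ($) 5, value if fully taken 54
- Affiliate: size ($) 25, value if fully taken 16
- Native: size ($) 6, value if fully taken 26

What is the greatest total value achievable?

90.88

Rank by value-to-size ratio: TV 54/5≈10.8, Native 26/6≈4.33, Affiliate 16/25≈0.64, Outdoor 17/29≈0.586.
All 5 $ of TV fit (value 54) → 23 remain.
All 6 $ of Native fit (value 26) → 17 remain.
17 $ left: a 17/25 share of Affiliate gives 16×17/25 = 10.88.
Total value = 90.88.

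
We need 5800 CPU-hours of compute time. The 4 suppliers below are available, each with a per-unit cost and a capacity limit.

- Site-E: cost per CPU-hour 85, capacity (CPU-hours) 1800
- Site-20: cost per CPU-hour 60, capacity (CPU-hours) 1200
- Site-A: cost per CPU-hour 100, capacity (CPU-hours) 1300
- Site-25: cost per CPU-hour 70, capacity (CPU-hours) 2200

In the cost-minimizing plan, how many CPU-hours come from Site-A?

600

Cheapest first:
Site-20 at 60: take all 1200 CPU-hours — 4600 still needed.
Site-25 at 70: take all 2200 CPU-hours — 2400 still needed.
Site-E at 85: take all 1800 CPU-hours — 600 still needed.
Site-A at 100: take 600 of its 1300 — requirement met.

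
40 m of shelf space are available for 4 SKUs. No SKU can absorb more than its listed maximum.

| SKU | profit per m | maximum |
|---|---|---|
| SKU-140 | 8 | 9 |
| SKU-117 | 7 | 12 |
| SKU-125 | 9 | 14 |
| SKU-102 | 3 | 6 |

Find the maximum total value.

Order the SKUs by profit per m: SKU-125 9 > SKU-140 8 > SKU-117 7 > SKU-102 3.
SKU-125: +14 to 14 (cap) — 26 left.
SKU-140 takes 9 to reach its cap of 9 — 17 left.
SKU-117 takes 12 to reach its cap of 12 — 5 left.
Only 5 left; SKU-102 takes them to reach 5.
Total = 8×9 + 7×12 + 9×14 + 3×5 = 297.

297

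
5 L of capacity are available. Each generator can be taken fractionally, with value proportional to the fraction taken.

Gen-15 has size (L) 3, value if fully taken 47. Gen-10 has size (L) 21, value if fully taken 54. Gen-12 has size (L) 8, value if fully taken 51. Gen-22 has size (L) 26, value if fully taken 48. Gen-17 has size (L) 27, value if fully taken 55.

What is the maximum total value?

Rank by value-to-size ratio: Gen-15 47/3≈15.7, Gen-12 51/8≈6.38, Gen-10 54/21≈2.57, Gen-17 55/27≈2.04, Gen-22 48/26≈1.85.
Gen-15: take in full, 3 L for value 47 — 2 left.
Fill the last 2 L with part of Gen-12: 2/8 of it earns 12.75.
Total value = 59.75.

59.75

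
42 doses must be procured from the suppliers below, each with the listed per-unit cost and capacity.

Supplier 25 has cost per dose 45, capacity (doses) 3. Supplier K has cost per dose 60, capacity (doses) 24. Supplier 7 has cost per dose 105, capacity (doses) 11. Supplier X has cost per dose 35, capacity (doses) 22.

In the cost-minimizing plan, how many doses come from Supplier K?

Cheapest first:
Supplier X (35): use full 22 — 20 doses to go.
Supplier 25 (45): use full 3 — 17 doses to go.
Supplier K at 60: take 17 of its 24 — requirement met.
Supplier 7: unused.

17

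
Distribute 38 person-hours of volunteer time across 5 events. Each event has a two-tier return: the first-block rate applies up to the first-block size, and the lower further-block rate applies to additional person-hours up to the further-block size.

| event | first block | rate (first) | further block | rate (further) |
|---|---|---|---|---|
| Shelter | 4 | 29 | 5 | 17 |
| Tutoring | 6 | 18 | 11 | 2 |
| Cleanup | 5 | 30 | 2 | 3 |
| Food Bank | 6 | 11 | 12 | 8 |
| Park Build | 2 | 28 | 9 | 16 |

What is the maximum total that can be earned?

733

Rank every tier by rate: Cleanup/T1 30 > Shelter/T1 29 > Park Build/T1 28 > Tutoring/T1 18 > Shelter/T2 17 > Park Build/T2 16 > Food Bank/T1 11 > Food Bank/T2 8 > Cleanup/T2 3 > Tutoring/T2 2.
Fill Cleanup T1 block (5 at 30) ; 33 left.
Fill Shelter T1 block (4 at 29) ; 29 left.
Park Build/T1 (28): +2 ; 27 left.
Tutoring/T1 (18): +6 ; 21 left.
Shelter/T2 (17): +5 ; 16 left.
Fill Park Build T2 block (9 at 16) ; 7 left.
Food Bank/T1 (11): +6 ; 1 left.
Food Bank T2 at 8: only 1 left, fill 1.
Total = 30×5 + 29×4 + 28×2 + 18×6 + 17×5 + 16×9 + 11×6 + 8×1 = 733.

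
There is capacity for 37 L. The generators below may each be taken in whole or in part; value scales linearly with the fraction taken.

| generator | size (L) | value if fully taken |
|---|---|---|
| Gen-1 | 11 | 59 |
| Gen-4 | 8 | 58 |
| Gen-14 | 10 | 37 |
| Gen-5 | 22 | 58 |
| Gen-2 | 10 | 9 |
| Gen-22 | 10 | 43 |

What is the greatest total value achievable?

189.6

Sort by value density: Gen-4 58/8≈7.25, Gen-1 59/11≈5.36, Gen-22 43/10≈4.3, Gen-14 37/10≈3.7, Gen-5 58/22≈2.64, Gen-2 9/10≈0.9.
Take all of Gen-4 (8 L, value 58) — 29 L left.
Gen-1: take in full, 11 L for value 59 — 18 left.
All 10 L of Gen-22 fit (value 43) — 8 remain.
Only 8 L remain; take 8/10 of Gen-14 for value 37×8/10 = 29.6.
Total value = 189.6.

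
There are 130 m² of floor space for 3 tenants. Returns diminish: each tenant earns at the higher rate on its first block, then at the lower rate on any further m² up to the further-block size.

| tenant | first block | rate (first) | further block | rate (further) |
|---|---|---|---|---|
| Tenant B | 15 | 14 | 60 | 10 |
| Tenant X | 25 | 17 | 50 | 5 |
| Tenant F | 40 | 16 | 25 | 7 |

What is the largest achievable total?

Order all 6 blocks by rate: Tenant X/tier1 17 > Tenant F/tier1 16 > Tenant B/tier1 14 > Tenant B/tier2 10 > Tenant F/tier2 7 > Tenant X/tier2 5.
Tenant X/tier1 (17): +25 — 105 left.
Tenant F/tier1 (16): +40 — 65 left.
Fill Tenant B tier1 block (15 at 14) — 50 left.
50 remain; put them into Tenant B tier2 at 10.
Total = 17×25 + 16×40 + 14×15 + 10×50 = 1775.

1775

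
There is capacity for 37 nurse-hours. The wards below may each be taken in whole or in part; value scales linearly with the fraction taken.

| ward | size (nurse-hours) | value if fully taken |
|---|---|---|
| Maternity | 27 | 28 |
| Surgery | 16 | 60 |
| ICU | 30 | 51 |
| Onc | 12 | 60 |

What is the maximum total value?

135.3

Sort by value density: Onc 60/12≈5, Surgery 60/16≈3.75, ICU 51/30≈1.7, Maternity 28/27≈1.04.
Onc: take in full, 12 nurse-hours for value 60 ; 25 left.
Take all of Surgery (16 nurse-hours, value 60) ; 9 nurse-hours left.
Fill the last 9 nurse-hours with part of ICU: 9/30 of it earns 15.3.
Total value = 135.3.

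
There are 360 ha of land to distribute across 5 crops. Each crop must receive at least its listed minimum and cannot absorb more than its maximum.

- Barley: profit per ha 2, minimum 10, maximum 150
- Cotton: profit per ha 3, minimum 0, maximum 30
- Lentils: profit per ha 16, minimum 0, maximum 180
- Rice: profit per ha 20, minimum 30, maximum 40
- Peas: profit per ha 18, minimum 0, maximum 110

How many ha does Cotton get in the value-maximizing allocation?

20

Meeting every minimum uses 10+0+0+30+0 = 40 ha, leaving 320.
Highest profit per ha first: Rice 20 > Peas 18 > Lentils 16 > Cotton 3 > Barley 2.
Rice: +10 to 40 (cap) → 310 left.
Peas takes 110 more to reach its cap of 110 → 200 left.
Lentils takes 180 more to reach its cap of 180 → 20 left.
Cotton: +20 (room for 30) → 20. Pool exhausted.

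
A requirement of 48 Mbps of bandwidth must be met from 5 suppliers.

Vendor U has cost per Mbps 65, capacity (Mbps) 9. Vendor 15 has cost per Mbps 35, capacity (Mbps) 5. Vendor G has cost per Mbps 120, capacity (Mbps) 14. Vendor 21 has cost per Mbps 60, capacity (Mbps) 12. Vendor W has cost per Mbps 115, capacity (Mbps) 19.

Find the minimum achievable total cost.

4025

Cheapest first:
Vendor 15 at 35: take all 5 Mbps ; 43 still needed.
Vendor 21 at 60: take all 12 Mbps ; 31 still needed.
Take 9 from Vendor U at 65 ; need 22 more.
Vendor W (115): use full 19 ; 3 Mbps to go.
Take 3 from Vendor G at 120 to finish.
Cost = 5×35 + 12×60 + 9×65 + 19×115 + 3×120 = 4025.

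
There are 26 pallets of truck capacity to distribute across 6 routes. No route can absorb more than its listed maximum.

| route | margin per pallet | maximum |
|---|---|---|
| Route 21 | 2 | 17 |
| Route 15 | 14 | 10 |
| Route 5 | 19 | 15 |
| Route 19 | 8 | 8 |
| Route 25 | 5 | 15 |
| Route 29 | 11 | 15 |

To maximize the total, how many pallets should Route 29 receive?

1

Rank by margin per pallet: Route 5 19 > Route 15 14 > Route 29 11 > Route 19 8 > Route 25 5 > Route 21 2.
Route 5: +15 to 15 (cap) — 11 left.
Route 15 takes 10 to reach its cap of 10 — 1 left.
Route 29 has room for 15 but only 1 remain, so it gets 1.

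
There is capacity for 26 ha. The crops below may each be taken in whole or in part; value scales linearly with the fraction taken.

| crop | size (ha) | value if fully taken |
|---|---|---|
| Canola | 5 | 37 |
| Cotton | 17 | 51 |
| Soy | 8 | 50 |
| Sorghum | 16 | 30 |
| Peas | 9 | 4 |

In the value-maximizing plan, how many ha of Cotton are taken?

Sort by value density: Canola 37/5≈7.4, Soy 50/8≈6.25, Cotton 51/17≈3, Sorghum 30/16≈1.88, Peas 4/9≈0.444.
Take all of Canola (5 ha, value 37) → 21 ha left.
Take all of Soy (8 ha, value 50) → 13 ha left.
Fill the last 13 ha with part of Cotton: 13/17 of it earns 39.

13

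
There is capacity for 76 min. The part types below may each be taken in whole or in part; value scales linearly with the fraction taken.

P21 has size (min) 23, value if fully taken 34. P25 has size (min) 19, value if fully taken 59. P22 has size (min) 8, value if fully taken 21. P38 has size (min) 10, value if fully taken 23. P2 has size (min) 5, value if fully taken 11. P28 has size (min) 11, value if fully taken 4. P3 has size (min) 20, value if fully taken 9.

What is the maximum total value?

Rank by value-to-size ratio: P25 59/19≈3.11, P22 21/8≈2.62, P38 23/10≈2.3, P2 11/5≈2.2, P21 34/23≈1.48, P3 9/20≈0.45, P28 4/11≈0.364.
Take all of P25 (19 min, value 59) — 57 min left.
All 8 min of P22 fit (value 21) — 49 remain.
P38: take in full, 10 min for value 23 — 39 left.
All 5 min of P2 fit (value 11) — 34 remain.
Take all of P21 (23 min, value 34) — 11 min left.
11 min left: a 11/20 share of P3 gives 9×11/20 = 4.95.
Total value = 152.95.

152.95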